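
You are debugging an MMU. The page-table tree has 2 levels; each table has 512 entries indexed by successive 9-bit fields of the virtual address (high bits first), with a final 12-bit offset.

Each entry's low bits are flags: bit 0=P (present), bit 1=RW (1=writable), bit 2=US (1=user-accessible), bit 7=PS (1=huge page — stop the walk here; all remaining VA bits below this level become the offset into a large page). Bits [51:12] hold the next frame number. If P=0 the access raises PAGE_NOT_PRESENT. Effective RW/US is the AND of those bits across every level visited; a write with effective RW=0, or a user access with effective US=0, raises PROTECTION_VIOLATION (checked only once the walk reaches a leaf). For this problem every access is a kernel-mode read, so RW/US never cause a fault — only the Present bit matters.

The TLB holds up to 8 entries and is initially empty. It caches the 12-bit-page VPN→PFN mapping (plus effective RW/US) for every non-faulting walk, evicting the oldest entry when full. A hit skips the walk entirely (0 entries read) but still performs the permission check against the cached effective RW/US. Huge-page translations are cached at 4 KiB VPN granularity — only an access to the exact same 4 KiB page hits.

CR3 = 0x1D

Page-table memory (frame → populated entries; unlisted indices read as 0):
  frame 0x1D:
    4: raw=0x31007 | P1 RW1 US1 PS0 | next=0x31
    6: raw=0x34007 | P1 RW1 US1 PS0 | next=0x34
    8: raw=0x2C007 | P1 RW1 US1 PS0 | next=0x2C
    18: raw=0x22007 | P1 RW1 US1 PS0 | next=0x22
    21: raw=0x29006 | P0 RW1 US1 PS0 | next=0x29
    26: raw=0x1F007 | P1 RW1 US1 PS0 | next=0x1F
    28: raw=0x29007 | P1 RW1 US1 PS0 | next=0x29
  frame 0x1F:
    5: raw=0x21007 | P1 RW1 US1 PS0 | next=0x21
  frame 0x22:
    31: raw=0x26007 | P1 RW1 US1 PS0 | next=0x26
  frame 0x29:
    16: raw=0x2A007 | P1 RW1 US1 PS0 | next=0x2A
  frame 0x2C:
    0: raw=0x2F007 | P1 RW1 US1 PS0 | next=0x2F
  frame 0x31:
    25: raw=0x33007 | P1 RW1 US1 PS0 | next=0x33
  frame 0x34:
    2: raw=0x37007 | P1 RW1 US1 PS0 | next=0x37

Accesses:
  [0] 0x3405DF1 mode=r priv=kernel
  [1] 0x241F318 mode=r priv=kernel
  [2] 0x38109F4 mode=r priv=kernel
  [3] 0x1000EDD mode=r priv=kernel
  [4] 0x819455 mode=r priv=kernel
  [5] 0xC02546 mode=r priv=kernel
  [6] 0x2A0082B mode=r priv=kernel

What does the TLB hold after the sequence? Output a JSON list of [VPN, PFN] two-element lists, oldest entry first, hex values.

Per-access translation:
#0 VA=0x3405DF1 (r,kernel):
  [0] read 0x1D idx=26: raw=0x1F007 flags P=1 W=1 U=1 S=0
  [1] read 0x1F idx=5: raw=0x21007 flags P=1 W=1 U=1 S=0
  ⇒ phys 0x21DF1  [2 reads]
#1 VA=0x241F318 (r,kernel):
  [0] read 0x1D idx=18: raw=0x22007 flags P=1 W=1 U=1 S=0
  [1] read 0x22 idx=31: raw=0x26007 flags P=1 W=1 U=1 S=0
  ⇒ phys 0x26318  [2 reads]
#2 VA=0x38109F4 (r,kernel):
  [0] read 0x1D idx=28: raw=0x29007 flags P=1 W=1 U=1 S=0
  [1] read 0x29 idx=16: raw=0x2A007 flags P=1 W=1 U=1 S=0
  ⇒ phys 0x2A9F4  [2 reads]
#3 VA=0x1000EDD (r,kernel):
  [0] read 0x1D idx=8: raw=0x2C007 flags P=1 W=1 U=1 S=0
  [1] read 0x2C idx=0: raw=0x2F007 flags P=1 W=1 U=1 S=0
  ⇒ phys 0x2FEDD  [2 reads]
#4 VA=0x819455 (r,kernel):
  [0] read 0x1D idx=4: raw=0x31007 flags P=1 W=1 U=1 S=0
  [1] read 0x31 idx=25: raw=0x33007 flags P=1 W=1 U=1 S=0
  ⇒ phys 0x33455  [2 reads]
#5 VA=0xC02546 (r,kernel):
  [0] read 0x1D idx=6: raw=0x34007 flags P=1 W=1 U=1 S=0
  [1] read 0x34 idx=2: raw=0x37007 flags P=1 W=1 U=1 S=0
  ⇒ phys 0x37546  [2 reads]
#6 VA=0x2A0082B (r,kernel):
  [0] read 0x1D idx=21: raw=0x29006 flags P=0 W=1 U=1 S=0
  ✗ PAGE_NOT_PRESENT  [1 reads]

TLB: [["0x3405", "0x21"], ["0x241F", "0x26"], ["0x3810", "0x2A"], ["0x1000", "0x2F"], ["0x819", "0x33"], ["0xC02", "0x37"]]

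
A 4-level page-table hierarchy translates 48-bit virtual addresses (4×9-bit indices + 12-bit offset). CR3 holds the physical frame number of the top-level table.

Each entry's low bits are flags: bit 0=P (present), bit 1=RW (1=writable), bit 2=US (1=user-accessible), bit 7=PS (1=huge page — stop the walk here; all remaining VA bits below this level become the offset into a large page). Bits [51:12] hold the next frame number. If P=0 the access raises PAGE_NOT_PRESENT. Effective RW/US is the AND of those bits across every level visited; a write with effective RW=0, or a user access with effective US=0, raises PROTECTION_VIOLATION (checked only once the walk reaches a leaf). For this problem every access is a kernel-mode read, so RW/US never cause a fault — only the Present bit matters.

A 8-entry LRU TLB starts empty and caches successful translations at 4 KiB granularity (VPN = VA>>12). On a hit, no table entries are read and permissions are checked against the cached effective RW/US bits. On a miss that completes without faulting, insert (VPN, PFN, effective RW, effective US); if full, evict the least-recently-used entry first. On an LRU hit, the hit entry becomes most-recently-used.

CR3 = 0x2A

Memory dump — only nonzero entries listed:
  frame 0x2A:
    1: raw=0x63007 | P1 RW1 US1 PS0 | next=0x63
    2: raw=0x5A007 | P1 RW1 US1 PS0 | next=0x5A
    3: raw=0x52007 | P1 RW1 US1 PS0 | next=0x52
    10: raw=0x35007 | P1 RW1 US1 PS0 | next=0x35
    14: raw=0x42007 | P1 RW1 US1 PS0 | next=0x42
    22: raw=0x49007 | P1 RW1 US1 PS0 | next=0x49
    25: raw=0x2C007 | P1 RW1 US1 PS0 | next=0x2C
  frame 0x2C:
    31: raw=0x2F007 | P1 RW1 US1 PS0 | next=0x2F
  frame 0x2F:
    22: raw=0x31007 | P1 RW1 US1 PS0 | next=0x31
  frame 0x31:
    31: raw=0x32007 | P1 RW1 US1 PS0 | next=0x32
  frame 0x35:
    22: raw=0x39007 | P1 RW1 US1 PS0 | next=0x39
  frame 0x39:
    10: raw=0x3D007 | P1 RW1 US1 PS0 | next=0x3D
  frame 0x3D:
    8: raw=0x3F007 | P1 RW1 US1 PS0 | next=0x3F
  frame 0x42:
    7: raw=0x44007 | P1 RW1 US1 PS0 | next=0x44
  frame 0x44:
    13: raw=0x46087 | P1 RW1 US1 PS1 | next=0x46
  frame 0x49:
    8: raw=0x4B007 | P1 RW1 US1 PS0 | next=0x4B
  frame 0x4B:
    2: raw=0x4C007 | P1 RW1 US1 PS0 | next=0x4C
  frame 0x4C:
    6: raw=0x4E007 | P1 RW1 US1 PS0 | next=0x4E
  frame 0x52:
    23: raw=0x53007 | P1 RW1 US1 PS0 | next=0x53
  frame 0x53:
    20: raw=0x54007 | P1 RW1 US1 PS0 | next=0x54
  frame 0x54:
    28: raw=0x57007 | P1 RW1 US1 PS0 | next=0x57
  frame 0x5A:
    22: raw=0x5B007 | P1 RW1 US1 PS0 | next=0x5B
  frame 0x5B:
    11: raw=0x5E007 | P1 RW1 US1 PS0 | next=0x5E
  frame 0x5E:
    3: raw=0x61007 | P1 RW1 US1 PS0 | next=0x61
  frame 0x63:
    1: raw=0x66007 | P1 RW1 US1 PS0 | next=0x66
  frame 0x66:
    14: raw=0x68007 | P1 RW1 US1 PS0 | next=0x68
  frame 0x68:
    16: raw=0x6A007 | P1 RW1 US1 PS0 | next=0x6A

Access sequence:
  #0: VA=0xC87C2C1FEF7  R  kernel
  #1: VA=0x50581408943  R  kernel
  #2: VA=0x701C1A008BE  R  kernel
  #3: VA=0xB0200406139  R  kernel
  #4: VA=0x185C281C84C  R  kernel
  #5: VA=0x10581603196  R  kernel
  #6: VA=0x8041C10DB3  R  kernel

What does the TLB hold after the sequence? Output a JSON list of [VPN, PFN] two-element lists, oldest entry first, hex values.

Trace:
#0 VA=0xC87C2C1FEF7 (r,kernel):
  lvl0: tbl 0x2A, slot 25 ⇒ 0x2C007 (P1/RW1/US1/PS0)
  lvl1: tbl 0x2C, slot 31 ⇒ 0x2F007 (P1/RW1/US1/PS0)
  lvl2: tbl 0x2F, slot 22 ⇒ 0x31007 (P1/RW1/US1/PS0)
  lvl3: tbl 0x31, slot 31 ⇒ 0x32007 (P1/RW1/US1/PS0)
  → PA=0x32EF7  (4 entries read)
#1 VA=0x50581408943 (r,kernel):
  lvl0: tbl 0x2A, slot 10 ⇒ 0x35007 (P1/RW1/US1/PS0)
  lvl1: tbl 0x35, slot 22 ⇒ 0x39007 (P1/RW1/US1/PS0)
  lvl2: tbl 0x39, slot 10 ⇒ 0x3D007 (P1/RW1/US1/PS0)
  lvl3: tbl 0x3D, slot 8 ⇒ 0x3F007 (P1/RW1/US1/PS0)
  → PA=0x3F943  (4 entries read)
#2 VA=0x701C1A008BE (r,kernel):
  lvl0: tbl 0x2A, slot 14 ⇒ 0x42007 (P1/RW1/US1/PS0)
  lvl1: tbl 0x42, slot 7 ⇒ 0x44007 (P1/RW1/US1/PS0)
  lvl2: tbl 0x44, slot 13 ⇒ 0x46087 (P1/RW1/US1/PS1)
  → PA=0x468BE (huge @L2)  (3 entries read)
#3 VA=0xB0200406139 (r,kernel):
  lvl0: tbl 0x2A, slot 22 ⇒ 0x49007 (P1/RW1/US1/PS0)
  lvl1: tbl 0x49, slot 8 ⇒ 0x4B007 (P1/RW1/US1/PS0)
  lvl2: tbl 0x4B, slot 2 ⇒ 0x4C007 (P1/RW1/US1/PS0)
  lvl3: tbl 0x4C, slot 6 ⇒ 0x4E007 (P1/RW1/US1/PS0)
  → PA=0x4E139  (4 entries read)
#4 VA=0x185C281C84C (r,kernel):
  lvl0: tbl 0x2A, slot 3 ⇒ 0x52007 (P1/RW1/US1/PS0)
  lvl1: tbl 0x52, slot 23 ⇒ 0x53007 (P1/RW1/US1/PS0)
  lvl2: tbl 0x53, slot 20 ⇒ 0x54007 (P1/RW1/US1/PS0)
  lvl3: tbl 0x54, slot 28 ⇒ 0x57007 (P1/RW1/US1/PS0)
  → PA=0x5784C  (4 entries read)
#5 VA=0x10581603196 (r,kernel):
  lvl0: tbl 0x2A, slot 2 ⇒ 0x5A007 (P1/RW1/US1/PS0)
  lvl1: tbl 0x5A, slot 22 ⇒ 0x5B007 (P1/RW1/US1/PS0)
  lvl2: tbl 0x5B, slot 11 ⇒ 0x5E007 (P1/RW1/US1/PS0)
  lvl3: tbl 0x5E, slot 3 ⇒ 0x61007 (P1/RW1/US1/PS0)
  → PA=0x61196  (4 entries read)
#6 VA=0x8041C10DB3 (r,kernel):
  lvl0: tbl 0x2A, slot 1 ⇒ 0x63007 (P1/RW1/US1/PS0)
  lvl1: tbl 0x63, slot 1 ⇒ 0x66007 (P1/RW1/US1/PS0)
  lvl2: tbl 0x66, slot 14 ⇒ 0x68007 (P1/RW1/US1/PS0)
  lvl3: tbl 0x68, slot 16 ⇒ 0x6A007 (P1/RW1/US1/PS0)
  → PA=0x6ADB3  (4 entries read)

TLB: [["0xC87C2C1F", "0x32"], ["0x50581408", "0x3F"], ["0x701C1A00", "0x46"], ["0xB0200406", "0x4E"], ["0x185C281C", "0x57"], ["0x10581603", "0x61"], ["0x8041C10", "0x6A"]]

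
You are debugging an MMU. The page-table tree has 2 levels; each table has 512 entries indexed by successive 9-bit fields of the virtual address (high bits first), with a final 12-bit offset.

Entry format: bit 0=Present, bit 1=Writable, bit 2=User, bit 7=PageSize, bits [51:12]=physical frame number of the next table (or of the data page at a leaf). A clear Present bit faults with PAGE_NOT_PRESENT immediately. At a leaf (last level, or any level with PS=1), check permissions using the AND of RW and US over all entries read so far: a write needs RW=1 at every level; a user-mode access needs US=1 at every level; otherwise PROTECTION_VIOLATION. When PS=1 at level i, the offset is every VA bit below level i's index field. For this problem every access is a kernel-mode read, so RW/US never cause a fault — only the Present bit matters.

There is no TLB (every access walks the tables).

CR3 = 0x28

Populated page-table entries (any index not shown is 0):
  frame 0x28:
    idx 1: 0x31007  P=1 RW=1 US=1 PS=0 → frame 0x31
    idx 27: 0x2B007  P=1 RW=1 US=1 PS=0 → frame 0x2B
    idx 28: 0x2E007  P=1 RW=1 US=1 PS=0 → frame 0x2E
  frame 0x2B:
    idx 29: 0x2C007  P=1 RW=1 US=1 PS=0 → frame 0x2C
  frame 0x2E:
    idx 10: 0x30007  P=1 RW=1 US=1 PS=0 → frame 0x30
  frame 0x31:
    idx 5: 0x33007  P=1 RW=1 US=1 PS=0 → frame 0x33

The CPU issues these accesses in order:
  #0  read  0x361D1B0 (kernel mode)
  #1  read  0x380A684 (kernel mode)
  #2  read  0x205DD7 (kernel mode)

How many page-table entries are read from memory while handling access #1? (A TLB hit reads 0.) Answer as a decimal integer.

Trace:
#0 VA=0x361D1B0 (r,kernel):
  L0: frame=0x28 idx=27 entry=0x2B007 [P=1 RW=1 US=1 PS=0]
  L1: frame=0x2B idx=29 entry=0x2C007 [P=1 RW=1 US=1 PS=0]
  → PA=0x2C1B0  (2 entries read)
#1 VA=0x380A684 (r,kernel):
  L0: frame=0x28 idx=28 entry=0x2E007 [P=1 RW=1 US=1 PS=0]
  L1: frame=0x2E idx=10 entry=0x30007 [P=1 RW=1 US=1 PS=0]
  → PA=0x30684  (2 entries read)
#2 VA=0x205DD7 (r,kernel):
  L0: frame=0x28 idx=1 entry=0x31007 [P=1 RW=1 US=1 PS=0]
  L1: frame=0x31 idx=5 entry=0x33007 [P=1 RW=1 US=1 PS=0]
  → PA=0x33DD7  (2 entries read)

Entries read for #1: 2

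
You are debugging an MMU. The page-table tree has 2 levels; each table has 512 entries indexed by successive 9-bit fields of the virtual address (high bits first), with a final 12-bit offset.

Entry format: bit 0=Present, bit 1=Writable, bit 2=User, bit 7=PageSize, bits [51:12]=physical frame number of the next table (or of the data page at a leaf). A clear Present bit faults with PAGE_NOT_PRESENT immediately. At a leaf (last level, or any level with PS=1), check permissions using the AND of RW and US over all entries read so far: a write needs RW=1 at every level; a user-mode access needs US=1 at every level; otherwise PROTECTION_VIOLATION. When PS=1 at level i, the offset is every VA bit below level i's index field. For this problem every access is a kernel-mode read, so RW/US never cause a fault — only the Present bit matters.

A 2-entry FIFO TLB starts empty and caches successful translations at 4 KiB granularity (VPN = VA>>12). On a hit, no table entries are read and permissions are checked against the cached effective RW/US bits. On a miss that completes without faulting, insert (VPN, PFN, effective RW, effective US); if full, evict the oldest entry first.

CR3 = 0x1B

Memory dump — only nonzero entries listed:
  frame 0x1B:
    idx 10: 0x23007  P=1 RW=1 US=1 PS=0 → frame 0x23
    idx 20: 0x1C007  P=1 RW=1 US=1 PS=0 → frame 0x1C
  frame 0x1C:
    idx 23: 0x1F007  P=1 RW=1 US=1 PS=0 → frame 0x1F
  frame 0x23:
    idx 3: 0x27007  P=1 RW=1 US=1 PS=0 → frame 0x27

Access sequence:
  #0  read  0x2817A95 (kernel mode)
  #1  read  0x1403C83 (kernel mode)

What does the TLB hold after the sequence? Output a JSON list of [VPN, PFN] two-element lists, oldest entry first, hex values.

Trace:
#0 VA=0x2817A95 (r,kernel):
  [0] read 0x1B idx=20: raw=0x1C007 flags P=1 W=1 U=1 S=0
  [1] read 0x1C idx=23: raw=0x1F007 flags P=1 W=1 U=1 S=0
  ⇒ phys 0x1FA95  [2 reads]
#1 VA=0x1403C83 (r,kernel):
  [0] read 0x1B idx=10: raw=0x23007 flags P=1 W=1 U=1 S=0
  [1] read 0x23 idx=3: raw=0x27007 flags P=1 W=1 U=1 S=0
  ⇒ phys 0x27C83  [2 reads]

TLB: [["0x2817", "0x1F"], ["0x1403", "0x27"]]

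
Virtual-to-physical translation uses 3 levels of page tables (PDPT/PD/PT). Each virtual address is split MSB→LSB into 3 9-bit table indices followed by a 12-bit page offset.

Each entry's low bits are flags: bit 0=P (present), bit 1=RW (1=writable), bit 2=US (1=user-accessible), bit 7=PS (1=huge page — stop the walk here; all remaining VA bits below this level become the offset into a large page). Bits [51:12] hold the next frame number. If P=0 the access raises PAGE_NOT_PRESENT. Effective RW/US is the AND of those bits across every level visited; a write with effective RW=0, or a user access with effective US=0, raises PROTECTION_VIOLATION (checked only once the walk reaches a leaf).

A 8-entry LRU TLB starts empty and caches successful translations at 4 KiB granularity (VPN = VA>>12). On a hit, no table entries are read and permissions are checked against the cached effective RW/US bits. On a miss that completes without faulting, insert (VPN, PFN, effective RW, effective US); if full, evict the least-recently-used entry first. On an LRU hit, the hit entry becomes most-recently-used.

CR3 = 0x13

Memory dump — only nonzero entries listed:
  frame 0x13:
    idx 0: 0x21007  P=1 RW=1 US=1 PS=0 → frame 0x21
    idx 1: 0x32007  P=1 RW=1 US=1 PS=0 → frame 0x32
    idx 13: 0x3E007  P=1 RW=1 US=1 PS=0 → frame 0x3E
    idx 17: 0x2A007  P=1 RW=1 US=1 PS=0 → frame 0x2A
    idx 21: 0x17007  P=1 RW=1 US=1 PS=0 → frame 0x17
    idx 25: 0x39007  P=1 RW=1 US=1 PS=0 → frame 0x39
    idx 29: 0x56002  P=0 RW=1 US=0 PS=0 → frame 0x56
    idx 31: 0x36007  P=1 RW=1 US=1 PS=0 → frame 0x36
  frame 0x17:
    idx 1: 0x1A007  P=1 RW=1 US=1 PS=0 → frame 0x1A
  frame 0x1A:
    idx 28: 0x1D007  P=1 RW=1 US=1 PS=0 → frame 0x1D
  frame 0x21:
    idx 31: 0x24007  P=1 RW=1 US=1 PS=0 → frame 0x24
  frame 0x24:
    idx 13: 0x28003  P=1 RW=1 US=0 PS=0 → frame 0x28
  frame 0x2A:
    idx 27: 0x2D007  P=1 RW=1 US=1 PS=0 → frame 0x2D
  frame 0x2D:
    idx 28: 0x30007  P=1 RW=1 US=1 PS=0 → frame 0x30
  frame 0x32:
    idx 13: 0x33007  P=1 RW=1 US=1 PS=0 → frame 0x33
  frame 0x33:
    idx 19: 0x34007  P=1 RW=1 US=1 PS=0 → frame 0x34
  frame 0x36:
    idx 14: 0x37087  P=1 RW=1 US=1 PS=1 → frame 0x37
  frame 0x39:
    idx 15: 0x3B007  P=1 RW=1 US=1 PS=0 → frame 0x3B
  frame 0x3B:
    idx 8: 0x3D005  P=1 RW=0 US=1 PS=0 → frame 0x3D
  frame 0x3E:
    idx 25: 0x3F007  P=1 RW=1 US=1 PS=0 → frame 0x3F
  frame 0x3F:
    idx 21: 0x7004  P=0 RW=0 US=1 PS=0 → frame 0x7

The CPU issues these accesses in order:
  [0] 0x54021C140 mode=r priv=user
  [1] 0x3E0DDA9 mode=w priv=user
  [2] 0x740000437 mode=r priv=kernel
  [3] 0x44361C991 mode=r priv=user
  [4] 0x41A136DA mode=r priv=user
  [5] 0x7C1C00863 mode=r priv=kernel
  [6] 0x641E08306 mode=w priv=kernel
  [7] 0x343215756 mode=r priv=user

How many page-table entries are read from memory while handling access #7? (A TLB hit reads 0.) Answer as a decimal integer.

Trace:
#0 VA=0x54021C140 (r,user):
  [0] read 0x13 idx=21: raw=0x17007 flags P=1 W=1 U=1 S=0
  [1] read 0x17 idx=1: raw=0x1A007 flags P=1 W=1 U=1 S=0
  [2] read 0x1A idx=28: raw=0x1D007 flags P=1 W=1 U=1 S=0
  → PA=0x1D140  (3 entries read)
#1 VA=0x3E0DDA9 (w,user):
  [0] read 0x13 idx=0: raw=0x21007 flags P=1 W=1 U=1 S=0
  [1] read 0x21 idx=31: raw=0x24007 flags P=1 W=1 U=1 S=0
  [2] read 0x24 idx=13: raw=0x28003 flags P=1 W=1 U=0 S=0
  ⇒ fault: PROTECTION_VIOLATION  — 3 lookups
#2 VA=0x740000437 (r,kernel):
  [0] read 0x13 idx=29: raw=0x56002 flags P=0 W=1 U=0 S=0
  ⇒ fault: PAGE_NOT_PRESENT  — 1 lookups
#3 VA=0x44361C991 (r,user):
  [0] read 0x13 idx=17: raw=0x2A007 flags P=1 W=1 U=1 S=0
  [1] read 0x2A idx=27: raw=0x2D007 flags P=1 W=1 U=1 S=0
  [2] read 0x2D idx=28: raw=0x30007 flags P=1 W=1 U=1 S=0
  → PA=0x30991  (3 entries read)
#4 VA=0x41A136DA (r,user):
  [0] read 0x13 idx=1: raw=0x32007 flags P=1 W=1 U=1 S=0
  [1] read 0x32 idx=13: raw=0x33007 flags P=1 W=1 U=1 S=0
  [2] read 0x33 idx=19: raw=0x34007 flags P=1 W=1 U=1 S=0
  → PA=0x346DA  (3 entries read)
#5 VA=0x7C1C00863 (r,kernel):
  [0] read 0x13 idx=31: raw=0x36007 flags P=1 W=1 U=1 S=0
  [1] read 0x36 idx=14: raw=0x37087 flags P=1 W=1 U=1 S=1
  → PA=0x37863 (huge @L1)  (2 entries read)
#6 VA=0x641E08306 (w,kernel):
  [0] read 0x13 idx=25: raw=0x39007 flags P=1 W=1 U=1 S=0
  [1] read 0x39 idx=15: raw=0x3B007 flags P=1 W=1 U=1 S=0
  [2] read 0x3B idx=8: raw=0x3D005 flags P=1 W=0 U=1 S=0
  ⇒ fault: PROTECTION_VIOLATION  — 3 lookups
#7 VA=0x343215756 (r,user):
  [0] read 0x13 idx=13: raw=0x3E007 flags P=1 W=1 U=1 S=0
  [1] read 0x3E idx=25: raw=0x3F007 flags P=1 W=1 U=1 S=0
  [2] read 0x3F idx=21: raw=0x7004 flags P=0 W=0 U=1 S=0
  ⇒ fault: PAGE_NOT_PRESENT  — 3 lookups

Entries read for #7: 3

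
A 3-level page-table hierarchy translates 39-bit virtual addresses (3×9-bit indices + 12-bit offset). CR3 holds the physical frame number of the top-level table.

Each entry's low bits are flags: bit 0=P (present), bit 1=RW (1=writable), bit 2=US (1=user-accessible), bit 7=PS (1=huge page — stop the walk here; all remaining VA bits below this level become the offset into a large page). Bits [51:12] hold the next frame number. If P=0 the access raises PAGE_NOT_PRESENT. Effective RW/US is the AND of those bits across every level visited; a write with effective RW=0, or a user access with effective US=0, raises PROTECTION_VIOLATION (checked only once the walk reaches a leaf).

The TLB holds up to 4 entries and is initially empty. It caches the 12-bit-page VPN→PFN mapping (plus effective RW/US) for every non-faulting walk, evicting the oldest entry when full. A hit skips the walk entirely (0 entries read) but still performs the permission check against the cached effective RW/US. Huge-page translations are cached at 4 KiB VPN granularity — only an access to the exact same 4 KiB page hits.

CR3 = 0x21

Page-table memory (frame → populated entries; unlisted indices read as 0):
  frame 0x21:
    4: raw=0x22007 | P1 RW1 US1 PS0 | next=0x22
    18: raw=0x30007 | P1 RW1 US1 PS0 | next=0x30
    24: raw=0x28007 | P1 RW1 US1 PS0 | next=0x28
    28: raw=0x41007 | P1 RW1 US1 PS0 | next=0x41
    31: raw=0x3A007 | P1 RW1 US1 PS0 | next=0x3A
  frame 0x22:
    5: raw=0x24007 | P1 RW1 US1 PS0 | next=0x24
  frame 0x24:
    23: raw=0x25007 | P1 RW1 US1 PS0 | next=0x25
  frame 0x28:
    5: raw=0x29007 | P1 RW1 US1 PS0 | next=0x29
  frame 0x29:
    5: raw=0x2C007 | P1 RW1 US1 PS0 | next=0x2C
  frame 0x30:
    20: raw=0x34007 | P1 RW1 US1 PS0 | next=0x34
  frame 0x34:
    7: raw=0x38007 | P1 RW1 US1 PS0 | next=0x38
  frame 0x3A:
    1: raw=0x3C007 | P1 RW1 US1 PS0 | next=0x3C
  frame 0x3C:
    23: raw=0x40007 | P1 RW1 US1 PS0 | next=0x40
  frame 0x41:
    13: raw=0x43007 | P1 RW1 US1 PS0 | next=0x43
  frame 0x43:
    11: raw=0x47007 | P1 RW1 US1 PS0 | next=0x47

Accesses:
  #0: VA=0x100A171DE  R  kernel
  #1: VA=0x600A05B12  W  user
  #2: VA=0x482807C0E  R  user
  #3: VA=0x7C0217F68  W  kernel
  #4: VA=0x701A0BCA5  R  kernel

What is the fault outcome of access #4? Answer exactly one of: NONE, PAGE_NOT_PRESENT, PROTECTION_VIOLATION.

Trace:
#0 VA=0x100A171DE (r,kernel):
  L0 @0x21[4] → 0x22007  P=1,RW=1,US=1,PS=0
  L1 @0x22[5] → 0x24007  P=1,RW=1,US=1,PS=0
  L2 @0x24[23] → 0x25007  P=1,RW=1,US=1,PS=0
  → PA=0x251DE  (3 entries read)
#1 VA=0x600A05B12 (w,user):
  L0 @0x21[24] → 0x28007  P=1,RW=1,US=1,PS=0
  L1 @0x28[5] → 0x29007  P=1,RW=1,US=1,PS=0
  L2 @0x29[5] → 0x2C007  P=1,RW=1,US=1,PS=0
  → PA=0x2CB12  (3 entries read)
#2 VA=0x482807C0E (r,user):
  L0 @0x21[18] → 0x30007  P=1,RW=1,US=1,PS=0
  L1 @0x30[20] → 0x34007  P=1,RW=1,US=1,PS=0
  L2 @0x34[7] → 0x38007  P=1,RW=1,US=1,PS=0
  → PA=0x38C0E  (3 entries read)
#3 VA=0x7C0217F68 (w,kernel):
  L0 @0x21[31] → 0x3A007  P=1,RW=1,US=1,PS=0
  L1 @0x3A[1] → 0x3C007  P=1,RW=1,US=1,PS=0
  L2 @0x3C[23] → 0x40007  P=1,RW=1,US=1,PS=0
  → PA=0x40F68  (3 entries read)
#4 VA=0x701A0BCA5 (r,kernel):
  L0 @0x21[28] → 0x41007  P=1,RW=1,US=1,PS=0
  L1 @0x41[13] → 0x43007  P=1,RW=1,US=1,PS=0
  L2 @0x43[11] → 0x47007  P=1,RW=1,US=1,PS=0
  → PA=0x47CA5  (3 entries read)

Access #4 fault: NONE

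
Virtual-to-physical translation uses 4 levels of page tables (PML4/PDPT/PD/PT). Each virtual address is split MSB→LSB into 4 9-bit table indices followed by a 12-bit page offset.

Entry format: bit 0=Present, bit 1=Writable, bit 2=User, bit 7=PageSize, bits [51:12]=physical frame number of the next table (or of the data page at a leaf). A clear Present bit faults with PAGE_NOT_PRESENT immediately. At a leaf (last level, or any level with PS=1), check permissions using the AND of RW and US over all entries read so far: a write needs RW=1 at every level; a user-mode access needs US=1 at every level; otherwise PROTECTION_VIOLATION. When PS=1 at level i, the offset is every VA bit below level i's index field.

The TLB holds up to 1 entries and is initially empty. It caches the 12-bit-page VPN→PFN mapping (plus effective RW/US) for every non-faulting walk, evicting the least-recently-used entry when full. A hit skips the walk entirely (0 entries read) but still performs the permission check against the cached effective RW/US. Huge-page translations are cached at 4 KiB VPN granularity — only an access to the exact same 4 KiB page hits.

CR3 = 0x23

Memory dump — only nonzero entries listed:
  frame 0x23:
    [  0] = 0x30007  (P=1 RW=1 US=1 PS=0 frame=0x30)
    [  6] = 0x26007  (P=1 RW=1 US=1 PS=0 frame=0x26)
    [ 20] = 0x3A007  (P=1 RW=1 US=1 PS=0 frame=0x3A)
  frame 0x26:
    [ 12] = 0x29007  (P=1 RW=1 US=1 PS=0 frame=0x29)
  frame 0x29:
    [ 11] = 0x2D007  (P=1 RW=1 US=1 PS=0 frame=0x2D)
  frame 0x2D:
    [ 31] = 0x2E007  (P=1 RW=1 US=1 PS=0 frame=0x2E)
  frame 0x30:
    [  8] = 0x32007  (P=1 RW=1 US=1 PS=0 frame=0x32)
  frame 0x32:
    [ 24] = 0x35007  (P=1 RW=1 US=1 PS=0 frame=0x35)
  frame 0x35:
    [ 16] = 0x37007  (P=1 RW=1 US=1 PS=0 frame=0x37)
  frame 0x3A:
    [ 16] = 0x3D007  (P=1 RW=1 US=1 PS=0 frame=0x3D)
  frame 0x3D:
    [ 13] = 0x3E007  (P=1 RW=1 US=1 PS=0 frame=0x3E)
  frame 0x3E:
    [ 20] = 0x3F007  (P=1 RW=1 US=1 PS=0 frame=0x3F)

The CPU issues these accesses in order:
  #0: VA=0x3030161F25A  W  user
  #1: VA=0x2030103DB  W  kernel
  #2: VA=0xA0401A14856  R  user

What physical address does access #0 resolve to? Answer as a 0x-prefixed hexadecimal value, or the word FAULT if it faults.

Walk each access:
#0 VA=0x3030161F25A (w,user):
  [0] read 0x23 idx=6: raw=0x26007 flags P=1 W=1 U=1 S=0
  [1] read 0x26 idx=12: raw=0x29007 flags P=1 W=1 U=1 S=0
  [2] read 0x29 idx=11: raw=0x2D007 flags P=1 W=1 U=1 S=0
  [3] read 0x2D idx=31: raw=0x2E007 flags P=1 W=1 U=1 S=0
  → PA=0x2E25A  (4 entries read)
#1 VA=0x2030103DB (w,kernel):
  [0] read 0x23 idx=0: raw=0x30007 flags P=1 W=1 U=1 S=0
  [1] read 0x30 idx=8: raw=0x32007 flags P=1 W=1 U=1 S=0
  [2] read 0x32 idx=24: raw=0x35007 flags P=1 W=1 U=1 S=0
  [3] read 0x35 idx=16: raw=0x37007 flags P=1 W=1 U=1 S=0
  → PA=0x373DB  (4 entries read)
#2 VA=0xA0401A14856 (r,user):
  [0] read 0x23 idx=20: raw=0x3A007 flags P=1 W=1 U=1 S=0
  [1] read 0x3A idx=16: raw=0x3D007 flags P=1 W=1 U=1 S=0
  [2] read 0x3D idx=13: raw=0x3E007 flags P=1 W=1 U=1 S=0
  [3] read 0x3E idx=20: raw=0x3F007 flags P=1 W=1 U=1 S=0
  → PA=0x3F856  (4 entries read)

Access #0 PA: 0x2E25A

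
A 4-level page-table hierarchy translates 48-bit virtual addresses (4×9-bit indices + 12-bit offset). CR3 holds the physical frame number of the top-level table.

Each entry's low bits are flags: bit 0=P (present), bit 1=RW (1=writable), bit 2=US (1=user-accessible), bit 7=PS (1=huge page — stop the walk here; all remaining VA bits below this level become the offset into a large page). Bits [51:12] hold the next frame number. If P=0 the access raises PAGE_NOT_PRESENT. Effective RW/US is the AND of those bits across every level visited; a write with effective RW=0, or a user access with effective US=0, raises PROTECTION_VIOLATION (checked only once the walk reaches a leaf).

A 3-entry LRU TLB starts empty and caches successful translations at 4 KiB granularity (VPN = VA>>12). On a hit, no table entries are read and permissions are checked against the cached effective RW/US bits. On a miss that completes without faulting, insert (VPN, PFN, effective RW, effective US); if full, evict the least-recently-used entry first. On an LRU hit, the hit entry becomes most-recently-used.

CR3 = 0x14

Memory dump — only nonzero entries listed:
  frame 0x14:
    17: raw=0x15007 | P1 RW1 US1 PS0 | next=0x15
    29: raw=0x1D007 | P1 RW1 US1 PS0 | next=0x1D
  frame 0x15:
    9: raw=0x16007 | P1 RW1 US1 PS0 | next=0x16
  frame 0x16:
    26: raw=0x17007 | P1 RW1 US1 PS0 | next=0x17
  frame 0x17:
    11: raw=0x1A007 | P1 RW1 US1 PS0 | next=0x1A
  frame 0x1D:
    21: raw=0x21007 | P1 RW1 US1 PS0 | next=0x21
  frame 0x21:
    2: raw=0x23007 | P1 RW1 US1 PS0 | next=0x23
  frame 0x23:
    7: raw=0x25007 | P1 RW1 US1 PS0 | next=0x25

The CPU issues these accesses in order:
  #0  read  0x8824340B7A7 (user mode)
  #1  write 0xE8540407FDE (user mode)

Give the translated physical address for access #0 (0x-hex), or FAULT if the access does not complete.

Per-access translation:
#0 VA=0x8824340B7A7 (r,user):
  L0 @0x14[17] → 0x15007  P=1,RW=1,US=1,PS=0
  L1 @0x15[9] → 0x16007  P=1,RW=1,US=1,PS=0
  L2 @0x16[26] → 0x17007  P=1,RW=1,US=1,PS=0
  L3 @0x17[11] → 0x1A007  P=1,RW=1,US=1,PS=0
  ⇒ phys 0x1A7A7  [4 reads]
#1 VA=0xE8540407FDE (w,user):
  L0 @0x14[29] → 0x1D007  P=1,RW=1,US=1,PS=0
  L1 @0x1D[21] → 0x21007  P=1,RW=1,US=1,PS=0
  L2 @0x21[2] → 0x23007  P=1,RW=1,US=1,PS=0
  L3 @0x23[7] → 0x25007  P=1,RW=1,US=1,PS=0
  ⇒ phys 0x25FDE  [4 reads]

Access #0 PA: 0x1A7A7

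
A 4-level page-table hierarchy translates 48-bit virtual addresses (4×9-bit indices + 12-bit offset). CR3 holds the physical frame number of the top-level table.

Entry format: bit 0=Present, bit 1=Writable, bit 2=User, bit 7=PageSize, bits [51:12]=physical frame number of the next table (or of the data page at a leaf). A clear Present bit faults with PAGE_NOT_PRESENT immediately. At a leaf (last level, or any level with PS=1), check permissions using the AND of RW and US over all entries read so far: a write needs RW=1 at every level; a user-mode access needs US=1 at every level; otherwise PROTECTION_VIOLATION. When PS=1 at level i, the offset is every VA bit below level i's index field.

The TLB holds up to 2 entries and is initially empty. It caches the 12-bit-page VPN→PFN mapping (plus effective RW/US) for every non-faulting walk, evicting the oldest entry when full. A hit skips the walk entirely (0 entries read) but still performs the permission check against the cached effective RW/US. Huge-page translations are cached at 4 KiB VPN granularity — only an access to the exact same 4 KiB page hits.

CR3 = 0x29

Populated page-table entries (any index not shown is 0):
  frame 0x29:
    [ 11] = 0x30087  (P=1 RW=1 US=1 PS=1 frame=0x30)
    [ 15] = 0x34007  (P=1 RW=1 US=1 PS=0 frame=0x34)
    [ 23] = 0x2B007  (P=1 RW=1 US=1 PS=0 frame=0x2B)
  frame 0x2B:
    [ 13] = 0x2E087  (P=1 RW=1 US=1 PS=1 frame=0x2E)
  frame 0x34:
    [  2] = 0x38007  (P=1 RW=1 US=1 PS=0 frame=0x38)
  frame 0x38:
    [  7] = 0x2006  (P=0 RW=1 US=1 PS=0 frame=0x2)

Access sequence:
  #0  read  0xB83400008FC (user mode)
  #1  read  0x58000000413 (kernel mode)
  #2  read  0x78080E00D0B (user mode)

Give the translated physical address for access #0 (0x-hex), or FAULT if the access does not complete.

Trace:
#0 VA=0xB83400008FC (r,user):
  L0: frame=0x29 idx=23 entry=0x2B007 [P=1 RW=1 US=1 PS=0]
  L1: frame=0x2B idx=13 entry=0x2E087 [P=1 RW=1 US=1 PS=1]
  → PA=0x2E8FC (huge @L1)  (2 entries read)
#1 VA=0x58000000413 (r,kernel):
  L0: frame=0x29 idx=11 entry=0x30087 [P=1 RW=1 US=1 PS=1]
  → PA=0x30413 (huge @L0)  (1 entries read)
#2 VA=0x78080E00D0B (r,user):
  L0: frame=0x29 idx=15 entry=0x34007 [P=1 RW=1 US=1 PS=0]
  L1: frame=0x34 idx=2 entry=0x38007 [P=1 RW=1 US=1 PS=0]
  L2: frame=0x38 idx=7 entry=0x2006 [P=0 RW=1 US=1 PS=0]
  ✗ PAGE_NOT_PRESENT  [3 reads]

Access #0 PA: 0x2E8FC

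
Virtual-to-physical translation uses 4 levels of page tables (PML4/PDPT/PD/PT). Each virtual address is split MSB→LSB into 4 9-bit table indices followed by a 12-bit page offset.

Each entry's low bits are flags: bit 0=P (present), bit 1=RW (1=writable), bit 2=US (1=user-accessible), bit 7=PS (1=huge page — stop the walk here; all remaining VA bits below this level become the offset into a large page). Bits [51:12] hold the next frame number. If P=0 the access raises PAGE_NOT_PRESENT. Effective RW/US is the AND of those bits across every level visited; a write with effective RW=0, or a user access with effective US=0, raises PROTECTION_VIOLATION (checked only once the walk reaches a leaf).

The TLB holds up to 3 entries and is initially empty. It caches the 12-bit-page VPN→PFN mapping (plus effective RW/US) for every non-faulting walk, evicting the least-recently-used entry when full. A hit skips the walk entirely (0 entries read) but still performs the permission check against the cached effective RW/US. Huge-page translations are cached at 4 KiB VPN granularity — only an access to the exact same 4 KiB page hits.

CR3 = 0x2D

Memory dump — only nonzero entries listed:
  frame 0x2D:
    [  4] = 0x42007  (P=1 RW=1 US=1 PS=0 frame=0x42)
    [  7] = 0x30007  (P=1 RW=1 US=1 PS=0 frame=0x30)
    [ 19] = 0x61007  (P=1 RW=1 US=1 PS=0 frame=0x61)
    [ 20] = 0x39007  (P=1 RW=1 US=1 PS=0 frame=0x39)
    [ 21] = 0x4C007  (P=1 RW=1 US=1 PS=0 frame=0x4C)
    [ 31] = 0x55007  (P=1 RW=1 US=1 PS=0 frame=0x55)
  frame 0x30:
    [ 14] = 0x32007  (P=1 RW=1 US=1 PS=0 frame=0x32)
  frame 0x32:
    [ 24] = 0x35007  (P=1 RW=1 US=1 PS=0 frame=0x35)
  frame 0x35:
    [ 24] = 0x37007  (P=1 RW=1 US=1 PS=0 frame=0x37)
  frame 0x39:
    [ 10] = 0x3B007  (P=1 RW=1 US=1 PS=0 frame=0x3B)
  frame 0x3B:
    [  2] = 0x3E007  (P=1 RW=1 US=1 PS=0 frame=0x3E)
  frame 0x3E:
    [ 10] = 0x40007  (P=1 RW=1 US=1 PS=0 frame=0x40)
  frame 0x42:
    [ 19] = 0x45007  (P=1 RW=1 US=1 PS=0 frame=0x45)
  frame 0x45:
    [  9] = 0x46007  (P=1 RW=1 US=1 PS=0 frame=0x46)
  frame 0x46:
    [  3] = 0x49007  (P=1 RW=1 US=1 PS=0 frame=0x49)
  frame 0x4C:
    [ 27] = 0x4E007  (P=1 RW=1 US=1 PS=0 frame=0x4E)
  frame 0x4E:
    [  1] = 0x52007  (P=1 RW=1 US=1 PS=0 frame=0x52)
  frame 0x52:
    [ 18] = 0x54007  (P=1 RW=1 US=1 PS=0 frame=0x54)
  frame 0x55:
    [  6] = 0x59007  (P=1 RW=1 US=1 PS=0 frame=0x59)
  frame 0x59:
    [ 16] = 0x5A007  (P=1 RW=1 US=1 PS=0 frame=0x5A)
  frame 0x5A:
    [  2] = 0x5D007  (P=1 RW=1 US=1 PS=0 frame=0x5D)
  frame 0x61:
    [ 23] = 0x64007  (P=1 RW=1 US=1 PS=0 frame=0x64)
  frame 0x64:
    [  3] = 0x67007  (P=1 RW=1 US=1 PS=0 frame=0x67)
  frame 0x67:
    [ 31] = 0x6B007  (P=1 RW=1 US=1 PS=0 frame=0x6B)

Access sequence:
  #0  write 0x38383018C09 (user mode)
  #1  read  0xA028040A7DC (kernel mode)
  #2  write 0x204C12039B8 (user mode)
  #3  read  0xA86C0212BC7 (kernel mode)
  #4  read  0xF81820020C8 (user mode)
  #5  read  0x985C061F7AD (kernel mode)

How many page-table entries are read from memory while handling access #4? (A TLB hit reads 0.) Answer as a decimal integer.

Walk each access:
#0 VA=0x38383018C09 (w,user):
  L0 @0x2D[7] → 0x30007  P=1,RW=1,US=1,PS=0
  L1 @0x30[14] → 0x32007  P=1,RW=1,US=1,PS=0
  L2 @0x32[24] → 0x35007  P=1,RW=1,US=1,PS=0
  L3 @0x35[24] → 0x37007  P=1,RW=1,US=1,PS=0
  ⇒ phys 0x37C09  [4 reads]
#1 VA=0xA028040A7DC (r,kernel):
  L0 @0x2D[20] → 0x39007  P=1,RW=1,US=1,PS=0
  L1 @0x39[10] → 0x3B007  P=1,RW=1,US=1,PS=0
  L2 @0x3B[2] → 0x3E007  P=1,RW=1,US=1,PS=0
  L3 @0x3E[10] → 0x40007  P=1,RW=1,US=1,PS=0
  ⇒ phys 0x407DC  [4 reads]
#2 VA=0x204C12039B8 (w,user):
  L0 @0x2D[4] → 0x42007  P=1,RW=1,US=1,PS=0
  L1 @0x42[19] → 0x45007  P=1,RW=1,US=1,PS=0
  L2 @0x45[9] → 0x46007  P=1,RW=1,US=1,PS=0
  L3 @0x46[3] → 0x49007  P=1,RW=1,US=1,PS=0
  ⇒ phys 0x499B8  [4 reads]
#3 VA=0xA86C0212BC7 (r,kernel):
  L0 @0x2D[21] → 0x4C007  P=1,RW=1,US=1,PS=0
  L1 @0x4C[27] → 0x4E007  P=1,RW=1,US=1,PS=0
  L2 @0x4E[1] → 0x52007  P=1,RW=1,US=1,PS=0
  L3 @0x52[18] → 0x54007  P=1,RW=1,US=1,PS=0
  ⇒ phys 0x54BC7  [4 reads]
#4 VA=0xF81820020C8 (r,user):
  L0 @0x2D[31] → 0x55007  P=1,RW=1,US=1,PS=0
  L1 @0x55[6] → 0x59007  P=1,RW=1,US=1,PS=0
  L2 @0x59[16] → 0x5A007  P=1,RW=1,US=1,PS=0
  L3 @0x5A[2] → 0x5D007  P=1,RW=1,US=1,PS=0
  ⇒ phys 0x5D0C8  [4 reads]
#5 VA=0x985C061F7AD (r,kernel):
  L0 @0x2D[19] → 0x61007  P=1,RW=1,US=1,PS=0
  L1 @0x61[23] → 0x64007  P=1,RW=1,US=1,PS=0
  L2 @0x64[3] → 0x67007  P=1,RW=1,US=1,PS=0
  L3 @0x67[31] → 0x6B007  P=1,RW=1,US=1,PS=0
  ⇒ phys 0x6B7AD  [4 reads]

Entries read for #4: 4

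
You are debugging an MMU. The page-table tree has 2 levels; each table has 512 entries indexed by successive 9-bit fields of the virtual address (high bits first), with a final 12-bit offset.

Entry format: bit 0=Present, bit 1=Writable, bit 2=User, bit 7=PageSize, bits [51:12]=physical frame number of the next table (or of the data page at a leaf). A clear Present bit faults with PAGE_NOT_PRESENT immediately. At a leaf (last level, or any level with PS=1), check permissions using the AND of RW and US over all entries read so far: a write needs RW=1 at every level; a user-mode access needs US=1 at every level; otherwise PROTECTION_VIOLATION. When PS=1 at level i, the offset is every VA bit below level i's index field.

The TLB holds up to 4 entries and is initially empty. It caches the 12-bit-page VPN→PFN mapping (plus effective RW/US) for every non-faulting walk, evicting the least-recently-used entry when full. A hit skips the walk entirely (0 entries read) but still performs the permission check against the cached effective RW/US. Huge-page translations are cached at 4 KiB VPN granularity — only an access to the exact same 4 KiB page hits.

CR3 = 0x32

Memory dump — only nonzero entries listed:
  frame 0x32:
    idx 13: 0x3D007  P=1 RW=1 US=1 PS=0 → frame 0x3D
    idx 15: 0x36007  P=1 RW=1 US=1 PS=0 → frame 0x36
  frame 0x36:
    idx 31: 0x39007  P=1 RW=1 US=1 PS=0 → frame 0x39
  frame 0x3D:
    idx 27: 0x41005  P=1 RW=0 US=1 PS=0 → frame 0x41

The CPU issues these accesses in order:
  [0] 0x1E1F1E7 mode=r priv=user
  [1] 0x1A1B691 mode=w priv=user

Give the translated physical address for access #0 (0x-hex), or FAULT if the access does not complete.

Walk each access:
#0 VA=0x1E1F1E7 (r,user):
  L0 @0x32[15] → 0x36007  P=1,RW=1,US=1,PS=0
  L1 @0x36[31] → 0x39007  P=1,RW=1,US=1,PS=0
  ✓ 0x391E7  — 2 lookups
#1 VA=0x1A1B691 (w,user):
  L0 @0x32[13] → 0x3D007  P=1,RW=1,US=1,PS=0
  L1 @0x3D[27] → 0x41005  P=1,RW=0,US=1,PS=0
  ✗ PROTECTION_VIOLATION  [2 reads]

Access #0 PA: 0x391E7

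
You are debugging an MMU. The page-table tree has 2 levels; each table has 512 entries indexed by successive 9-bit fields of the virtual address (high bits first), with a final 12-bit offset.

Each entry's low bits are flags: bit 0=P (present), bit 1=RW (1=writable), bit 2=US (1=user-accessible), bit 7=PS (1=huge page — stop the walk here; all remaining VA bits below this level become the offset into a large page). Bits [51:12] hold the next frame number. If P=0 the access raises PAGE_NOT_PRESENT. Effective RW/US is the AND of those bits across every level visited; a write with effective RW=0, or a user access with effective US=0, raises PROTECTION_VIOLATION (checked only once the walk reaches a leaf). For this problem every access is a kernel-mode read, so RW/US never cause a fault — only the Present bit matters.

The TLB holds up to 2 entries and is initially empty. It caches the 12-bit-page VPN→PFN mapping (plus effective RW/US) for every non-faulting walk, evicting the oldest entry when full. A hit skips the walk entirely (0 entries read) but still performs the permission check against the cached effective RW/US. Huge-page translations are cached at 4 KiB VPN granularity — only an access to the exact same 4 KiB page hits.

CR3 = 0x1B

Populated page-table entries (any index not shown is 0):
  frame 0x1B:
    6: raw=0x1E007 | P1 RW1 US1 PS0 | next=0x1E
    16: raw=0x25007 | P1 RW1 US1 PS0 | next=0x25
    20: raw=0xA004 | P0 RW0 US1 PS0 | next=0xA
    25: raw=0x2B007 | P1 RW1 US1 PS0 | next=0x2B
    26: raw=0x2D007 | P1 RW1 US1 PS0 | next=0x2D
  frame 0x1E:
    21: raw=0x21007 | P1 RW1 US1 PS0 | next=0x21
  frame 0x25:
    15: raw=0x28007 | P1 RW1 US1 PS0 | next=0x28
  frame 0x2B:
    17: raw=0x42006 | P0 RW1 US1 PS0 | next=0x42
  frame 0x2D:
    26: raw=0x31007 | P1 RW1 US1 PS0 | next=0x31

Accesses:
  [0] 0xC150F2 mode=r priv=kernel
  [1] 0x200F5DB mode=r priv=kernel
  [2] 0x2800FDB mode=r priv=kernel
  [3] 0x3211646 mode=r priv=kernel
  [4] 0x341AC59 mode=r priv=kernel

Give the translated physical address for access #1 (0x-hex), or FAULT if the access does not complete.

Per-access translation:
#0 VA=0xC150F2 (r,kernel):
  lvl0: tbl 0x1B, slot 6 ⇒ 0x1E007 (P1/RW1/US1/PS0)
  lvl1: tbl 0x1E, slot 21 ⇒ 0x21007 (P1/RW1/US1/PS0)
  → PA=0x210F2  (2 entries read)
#1 VA=0x200F5DB (r,kernel):
  lvl0: tbl 0x1B, slot 16 ⇒ 0x25007 (P1/RW1/US1/PS0)
  lvl1: tbl 0x25, slot 15 ⇒ 0x28007 (P1/RW1/US1/PS0)
  → PA=0x285DB  (2 entries read)
#2 VA=0x2800FDB (r,kernel):
  lvl0: tbl 0x1B, slot 20 ⇒ 0xA004 (P0/RW0/US1/PS0)
  → PAGE_NOT_PRESENT  (1 entries read)
#3 VA=0x3211646 (r,kernel):
  lvl0: tbl 0x1B, slot 25 ⇒ 0x2B007 (P1/RW1/US1/PS0)
  lvl1: tbl 0x2B, slot 17 ⇒ 0x42006 (P0/RW1/US1/PS0)
  → PAGE_NOT_PRESENT  (2 entries read)
#4 VA=0x341AC59 (r,kernel):
  lvl0: tbl 0x1B, slot 26 ⇒ 0x2D007 (P1/RW1/US1/PS0)
  lvl1: tbl 0x2D, slot 26 ⇒ 0x31007 (P1/RW1/US1/PS0)
  → PA=0x31C59  (2 entries read)

Access #1 PA: 0x285DB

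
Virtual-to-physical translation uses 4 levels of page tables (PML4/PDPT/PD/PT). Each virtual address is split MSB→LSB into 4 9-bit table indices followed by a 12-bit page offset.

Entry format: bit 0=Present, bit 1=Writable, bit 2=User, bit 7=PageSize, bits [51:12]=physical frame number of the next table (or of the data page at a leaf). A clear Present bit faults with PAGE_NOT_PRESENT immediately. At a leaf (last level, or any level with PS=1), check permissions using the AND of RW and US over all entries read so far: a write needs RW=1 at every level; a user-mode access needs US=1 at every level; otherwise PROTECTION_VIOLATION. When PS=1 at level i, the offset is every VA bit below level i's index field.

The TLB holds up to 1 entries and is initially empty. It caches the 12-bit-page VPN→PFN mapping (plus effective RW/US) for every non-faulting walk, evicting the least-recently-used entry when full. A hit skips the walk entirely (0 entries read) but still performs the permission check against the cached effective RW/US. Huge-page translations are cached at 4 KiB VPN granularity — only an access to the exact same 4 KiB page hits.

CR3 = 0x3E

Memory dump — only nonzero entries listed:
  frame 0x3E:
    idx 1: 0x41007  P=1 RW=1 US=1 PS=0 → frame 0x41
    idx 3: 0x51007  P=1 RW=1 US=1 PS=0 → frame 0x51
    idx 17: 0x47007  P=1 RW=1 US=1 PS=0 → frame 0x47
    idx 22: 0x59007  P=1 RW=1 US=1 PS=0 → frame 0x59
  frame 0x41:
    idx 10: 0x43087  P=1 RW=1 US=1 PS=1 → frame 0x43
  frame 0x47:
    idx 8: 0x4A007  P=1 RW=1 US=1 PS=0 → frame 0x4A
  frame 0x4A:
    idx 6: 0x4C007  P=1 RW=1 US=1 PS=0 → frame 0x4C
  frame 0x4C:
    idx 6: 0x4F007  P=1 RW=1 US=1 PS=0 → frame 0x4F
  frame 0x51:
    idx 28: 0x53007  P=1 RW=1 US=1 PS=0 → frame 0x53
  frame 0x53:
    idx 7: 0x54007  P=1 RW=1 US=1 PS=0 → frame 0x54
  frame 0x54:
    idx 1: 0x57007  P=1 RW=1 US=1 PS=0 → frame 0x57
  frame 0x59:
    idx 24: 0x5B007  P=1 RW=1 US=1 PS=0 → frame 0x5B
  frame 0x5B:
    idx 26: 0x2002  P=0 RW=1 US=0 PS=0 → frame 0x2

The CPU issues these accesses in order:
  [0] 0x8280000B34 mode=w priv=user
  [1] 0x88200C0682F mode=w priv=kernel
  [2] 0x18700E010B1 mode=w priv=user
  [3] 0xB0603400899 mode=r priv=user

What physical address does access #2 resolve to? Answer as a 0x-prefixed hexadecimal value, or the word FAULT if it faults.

Walk each access:
#0 VA=0x8280000B34 (w,user):
  lvl0: tbl 0x3E, slot 1 ⇒ 0x41007 (P1/RW1/US1/PS0)
  lvl1: tbl 0x41, slot 10 ⇒ 0x43087 (P1/RW1/US1/PS1)
  ⇒ phys 0x43B34 (huge @L1)  [2 reads]
#1 VA=0x88200C0682F (w,kernel):
  lvl0: tbl 0x3E, slot 17 ⇒ 0x47007 (P1/RW1/US1/PS0)
  lvl1: tbl 0x47, slot 8 ⇒ 0x4A007 (P1/RW1/US1/PS0)
  lvl2: tbl 0x4A, slot 6 ⇒ 0x4C007 (P1/RW1/US1/PS0)
  lvl3: tbl 0x4C, slot 6 ⇒ 0x4F007 (P1/RW1/US1/PS0)
  ⇒ phys 0x4F82F  [4 reads]
#2 VA=0x18700E010B1 (w,user):
  lvl0: tbl 0x3E, slot 3 ⇒ 0x51007 (P1/RW1/US1/PS0)
  lvl1: tbl 0x51, slot 28 ⇒ 0x53007 (P1/RW1/US1/PS0)
  lvl2: tbl 0x53, slot 7 ⇒ 0x54007 (P1/RW1/US1/PS0)
  lvl3: tbl 0x54, slot 1 ⇒ 0x57007 (P1/RW1/US1/PS0)
  ⇒ phys 0x570B1  [4 reads]
#3 VA=0xB0603400899 (r,user):
  lvl0: tbl 0x3E, slot 22 ⇒ 0x59007 (P1/RW1/US1/PS0)
  lvl1: tbl 0x59, slot 24 ⇒ 0x5B007 (P1/RW1/US1/PS0)
  lvl2: tbl 0x5B, slot 26 ⇒ 0x2002 (P0/RW1/US0/PS0)
  → PAGE_NOT_PRESENT  (3 entries read)

Access #2 PA: 0x570B1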